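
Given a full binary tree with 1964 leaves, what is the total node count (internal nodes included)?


Leaf nodes (terminals): 1964
Internal nodes = n - 1 = 1964 - 1 = 1963
Total = leaves + internal = 1964 + 1963 = 3927

3927


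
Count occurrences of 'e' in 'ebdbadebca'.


Scanning 'ebdbadebca' for 'e':
  Position 0: 'e' -> MATCH (count: 1)
  Position 6: 'e' -> MATCH (count: 2)
Total occurrences of 'e': 2

2


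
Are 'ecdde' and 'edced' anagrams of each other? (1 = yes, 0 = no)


Sort characters of 'ecdde': 'cddee'
Sort characters of 'edced': 'cddee'
Sorted forms match -> they ARE anagrams
Result: 1

1


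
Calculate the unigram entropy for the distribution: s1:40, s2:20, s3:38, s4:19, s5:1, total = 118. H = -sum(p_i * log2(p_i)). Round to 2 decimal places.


Computing entropy H = -sum(p_i * log2(p_i)):
  s1: p = 40/118 = 0.3390, -p*log2(p) = 0.5291
  s2: p = 20/118 = 0.1695, -p*log2(p) = 0.4340
  s3: p = 38/118 = 0.3220, -p*log2(p) = 0.5264
  s4: p = 19/118 = 0.1610, -p*log2(p) = 0.4242
  s5: p = 1/118 = 0.0085, -p*log2(p) = 0.0583
H = sum of terms = 1.9720
Rounded to 2 decimals: 1.97

1.97


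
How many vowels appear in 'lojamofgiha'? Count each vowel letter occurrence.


Scanning each character of 'lojamofgiha':
  Position 1: 'l' -> consonant (running count: 0)
  Position 2: 'o' -> vowel (running count: 1)
  Position 3: 'j' -> consonant (running count: 1)
  Position 4: 'a' -> vowel (running count: 2)
  Position 5: 'm' -> consonant (running count: 2)
  Position 6: 'o' -> vowel (running count: 3)
  Position 7: 'f' -> consonant (running count: 3)
  Position 8: 'g' -> consonant (running count: 3)
  Position 9: 'i' -> vowel (running count: 4)
  Position 10: 'h' -> consonant (running count: 4)
  Position 11: 'a' -> vowel (running count: 5)
Total vowels: 5

5


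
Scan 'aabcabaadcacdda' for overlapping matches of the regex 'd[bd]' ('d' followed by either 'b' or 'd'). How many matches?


Pattern: d[bd] means 'd' followed by either 'b' or 'd'.
Scanning 'aabcabaadcacdda' position-by-position:
  Pos 0: window 'aa' -> no
  Pos 1: window 'ab' -> no
  Pos 2: window 'bc' -> no
  Pos 3: window 'ca' -> no
  Pos 4: window 'ab' -> no
  Pos 5: window 'ba' -> no
  Pos 6: window 'aa' -> no
  Pos 7: window 'ad' -> no
  Pos 8: window 'dc' -> no
  Pos 9: window 'ca' -> no
  Pos 10: window 'ac' -> no
  Pos 11: window 'cd' -> no
  Pos 12: window 'dd' -> MATCH
  Pos 13: window 'da' -> no
  Pos 14: window 'a' -> no
Total matches: 1

1


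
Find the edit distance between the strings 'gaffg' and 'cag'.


Building DP table for s1='gaffg' (len 5) and s2='cag' (len 3):
       c  a  g
    0  1  2  3
  g 1  1  2  2
  a 2  2  1  2
  f 3  3  2  2
  f 4  4  3  3
  g 5  5  4  3
Edit distance = dp[5][3] = 3

3


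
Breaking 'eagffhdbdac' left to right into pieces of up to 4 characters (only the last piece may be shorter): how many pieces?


'eagffhdbdac' has 11 characters.
Chunking with max size 4:
  Chunk 1: 'eagf' (positions 0-3)
  Chunk 2: 'fhdb' (positions 4-7)
  Chunk 3: 'dac' (positions 8-10)
Total chunks: ceil(11 / 4) = 3

3


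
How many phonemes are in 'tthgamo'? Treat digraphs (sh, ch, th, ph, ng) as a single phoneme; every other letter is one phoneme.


Parsing 'tthgamo' greedily, digraphs first:
  't' -> consonant phoneme (phonemes so far: 1)
  'th' -> digraph (1 consonant phoneme) (phonemes so far: 2)
  'g' -> consonant phoneme (phonemes so far: 3)
  'a' -> vowel phoneme (phonemes so far: 4)
  'm' -> consonant phoneme (phonemes so far: 5)
  'o' -> vowel phoneme (phonemes so far: 6)
Total phonemes: 6

6


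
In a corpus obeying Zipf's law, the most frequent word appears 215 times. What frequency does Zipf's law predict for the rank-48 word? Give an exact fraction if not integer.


Zipf's law: freq(rank) = f1 / rank
f1 = 215, rank = 48
freq = 215 / 48
GCD(215, 48) = 1
Simplified: 215/48

215/48


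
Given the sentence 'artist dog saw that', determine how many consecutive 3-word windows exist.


Word trigrams from [4] words:
  Trigram 1: (artist dog saw)
  Trigram 2: (dog saw that)
Total word trigrams: 4 - 2 = 2

2


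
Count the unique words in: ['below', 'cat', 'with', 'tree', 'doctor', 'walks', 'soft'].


Listing all tokens and tracking unique types:
  Token 1: 'below' -> NEW (unique so far: 1)
  Token 2: 'cat' -> NEW (unique so far: 2)
  Token 3: 'with' -> NEW (unique so far: 3)
  Token 4: 'tree' -> NEW (unique so far: 4)
  Token 5: 'doctor' -> NEW (unique so far: 5)
  Token 6: 'walks' -> NEW (unique so far: 6)
  Token 7: 'soft' -> NEW (unique so far: 7)
Unique types: ('below', 'cat', 'doctor', 'soft', 'tree', 'walks', 'with')
Vocabulary size: 7

7


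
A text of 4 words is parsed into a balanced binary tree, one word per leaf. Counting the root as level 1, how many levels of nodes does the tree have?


In a balanced binary tree with n leaves the deepest leaf is ceil(log2(n)) edges below the root,
so counting node levels inclusive of root and leaves gives ceil(log2(n)) + 1 levels.
log2(4) = 2.0000
ceil(2.0000) = 2
levels = 2 + 1 = 3

3


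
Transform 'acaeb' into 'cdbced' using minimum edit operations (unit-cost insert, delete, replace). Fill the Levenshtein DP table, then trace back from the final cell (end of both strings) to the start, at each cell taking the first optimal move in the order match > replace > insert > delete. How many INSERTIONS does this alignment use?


Edit distance = 5. Backtracking from cell (5, 6) with preference match > replace > insert > delete,
then listing the resulting alignment 'acaeb' -> 'cdbced' left to right:
  Step 1: insert 'c' [insertion #1]
  Step 2: replace a->d
  Step 3: replace c->b
  Step 4: replace a->c
  Step 5: keep 'e'
  Step 6: replace b->d
Total insertions: 1

1


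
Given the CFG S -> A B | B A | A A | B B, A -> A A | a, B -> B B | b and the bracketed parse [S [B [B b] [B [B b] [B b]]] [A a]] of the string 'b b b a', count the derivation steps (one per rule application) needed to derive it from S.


Every bracketed nonterminal node [X ...] in the tree is produced by exactly one rule application.
Reading the tree off as a leftmost derivation:
  Step 1: S  =>  B A   (applied S -> B A)
  Step 2: B A  =>  B B A   (applied B -> B B)
  Step 3: B B A  =>  b B A   (applied B -> b)
  Step 4: b B A  =>  b B B A   (applied B -> B B)
  Step 5: b B B A  =>  b b B A   (applied B -> b)
  Step 6: b b B A  =>  b b b A   (applied B -> b)
  Step 7: b b b A  =>  b b b a   (applied A -> a)
Final yield: b b b a
Total rewrite steps: 7

7


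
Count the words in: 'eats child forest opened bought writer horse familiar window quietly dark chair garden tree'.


Counting words by splitting on spaces:
  Word 1: 'eats'
  Word 2: 'child'
  Word 3: 'forest'
  Word 4: 'opened'
  Word 5: 'bought'
  Word 6: 'writer'
  Word 7: 'horse'
  Word 8: 'familiar'
  Word 9: 'window'
  Word 10: 'quietly'
  Word 11: 'dark'
  Word 12: 'chair'
  Word 13: 'garden'
  Word 14: 'tree'
Total words: 14

14


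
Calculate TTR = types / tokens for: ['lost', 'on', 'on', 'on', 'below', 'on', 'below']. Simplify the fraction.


Tokens: 7
Unique types: ('below', 'lost', 'on') = 3
TTR = 3/7
Already in lowest terms.

3/7


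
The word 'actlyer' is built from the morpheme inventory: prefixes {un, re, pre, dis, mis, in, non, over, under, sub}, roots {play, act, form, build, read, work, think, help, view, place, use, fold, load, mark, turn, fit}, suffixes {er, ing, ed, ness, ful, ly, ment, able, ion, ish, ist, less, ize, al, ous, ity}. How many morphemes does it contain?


Segmenting 'actlyer' against the inventory:
  'act' -> root (morpheme 1)
  'ly' -> suffix (morpheme 2)
  'er' -> suffix (morpheme 3)
Total morphemes: 3

3


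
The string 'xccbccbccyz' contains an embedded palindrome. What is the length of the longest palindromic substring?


Scanning 'xccbccbccyz' for palindromic substrings.
Substring at positions 1-8: 'ccbccbcc'.
Check: reverse('ccbccbcc') = 'ccbccbcc' -> palindrome confirmed.
Neighbouring characters ('x' / 'y') break symmetry, so it cannot extend further.
No longer palindromic substring exists; longest length = 8

8


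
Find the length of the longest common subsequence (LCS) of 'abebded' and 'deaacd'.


DP table for LCS of 'abebded' and 'deaacd':
       d  e  a  a  c  d
    0  0  0  0  0  0  0
  a 0  0  0  1  1  1  1
  b 0  0  0  1  1  1  1
  e 0  0  1  1  1  1  1
  b 0  0  1  1  1  1  1
  d 0  1  1  1  1  1  2
  e 0  1  2  2  2  2  2
  d 0  1  2  2  2  2  3
LCS: 'ded'
LCS length = 3

3


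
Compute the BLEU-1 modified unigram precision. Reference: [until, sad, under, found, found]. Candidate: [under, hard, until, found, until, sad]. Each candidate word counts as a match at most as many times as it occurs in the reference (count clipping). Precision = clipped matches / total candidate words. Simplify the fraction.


Reference word counts: {'found': 2, 'sad': 1, 'under': 1, 'until': 1}
Checking each candidate word (with clipping):
  'under' -> in reference (ref count 1, used 1/1) -> match (matches: 1)
  'hard' -> not in reference -> no match (matches: 1)
  'until' -> in reference (ref count 1, used 1/1) -> match (matches: 2)
  'found' -> in reference (ref count 2, used 1/2) -> match (matches: 3)
  'until' -> ref count 1 already used up (1/1) -> clipped, no match (matches: 3)
  'sad' -> in reference (ref count 1, used 1/1) -> match (matches: 4)
Clipped matches: 4, Candidate length: 6
Precision = 4/6 = 2/3

2/3


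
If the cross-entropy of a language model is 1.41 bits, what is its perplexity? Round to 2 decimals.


Perplexity formula: PP = 2^H
H = 1.41
PP = 2^1.41
Decompose: 2^1.41 = 2^1 * 2^0.41
2^1 = 2, 2^0.41 ~ 1.3286858
PP ~ 2 * 1.3286858 = 2.6573716
Rounded to 2 decimals: 2.66

2.66


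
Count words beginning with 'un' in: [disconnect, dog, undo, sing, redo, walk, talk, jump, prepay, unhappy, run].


Checking each word for prefix 'un':
  'disconnect' -> no (count: 0)
  'dog' -> no (count: 0)
  'undo' -> YES, starts with 'un' (count: 1)
  'sing' -> no (count: 1)
  'redo' -> no (count: 1)
  'walk' -> no (count: 1)
  'talk' -> no (count: 1)
  'jump' -> no (count: 1)
  'prepay' -> no (count: 1)
  'unhappy' -> YES, starts with 'un' (count: 2)
  'run' -> no (count: 2)
Total with prefix 'un': 2

2


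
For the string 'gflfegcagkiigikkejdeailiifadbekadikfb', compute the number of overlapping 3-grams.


String 'gflfegcagkiigikkejdeailiifadbekadikfb' has length L = 37.
Number of overlapping n-grams = L - n + 1
Substituting: 37 - 3 + 1 = 35

35


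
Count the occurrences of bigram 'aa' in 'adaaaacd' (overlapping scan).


Scanning 'adaaaacd' for bigram 'aa':
  Position 0: 'ad' -> no
  Position 1: 'da' -> no
  Position 2: 'aa' -> MATCH
  Position 3: 'aa' -> MATCH
  Position 4: 'aa' -> MATCH
  Position 5: 'ac' -> no
  Position 6: 'cd' -> no
Total matches: 3

3


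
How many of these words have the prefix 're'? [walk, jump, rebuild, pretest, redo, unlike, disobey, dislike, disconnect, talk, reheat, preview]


Checking each word for prefix 're':
  'walk' -> no (count: 0)
  'jump' -> no (count: 0)
  'rebuild' -> YES, starts with 're' (count: 1)
  'pretest' -> no (count: 1)
  'redo' -> YES, starts with 're' (count: 2)
  'unlike' -> no (count: 2)
  'disobey' -> no (count: 2)
  'dislike' -> no (count: 2)
  'disconnect' -> no (count: 2)
  'talk' -> no (count: 2)
  'reheat' -> YES, starts with 're' (count: 3)
  'preview' -> no (count: 3)
Total with prefix 're': 3

3


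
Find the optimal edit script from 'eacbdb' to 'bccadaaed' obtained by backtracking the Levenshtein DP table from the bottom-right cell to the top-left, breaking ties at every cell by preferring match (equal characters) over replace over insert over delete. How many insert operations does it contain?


Edit distance = 7. Backtracking from cell (6, 9) with preference match > replace > insert > delete,
then listing the resulting alignment 'eacbdb' -> 'bccadaaed' left to right:
  Step 1: replace e->b
  Step 2: replace a->c
  Step 3: keep 'c'
  Step 4: replace b->a
  Step 5: keep 'd'
  Step 6: insert 'a' [insertion #1]
  Step 7: insert 'a' [insertion #2]
  Step 8: insert 'e' [insertion #3]
  Step 9: replace b->d
Total insertions: 3

3


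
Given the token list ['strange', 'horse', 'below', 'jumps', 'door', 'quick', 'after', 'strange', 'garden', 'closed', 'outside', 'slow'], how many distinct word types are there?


Listing all tokens and tracking unique types:
  Token 1: 'strange' -> NEW (unique so far: 1)
  Token 2: 'horse' -> NEW (unique so far: 2)
  Token 3: 'below' -> NEW (unique so far: 3)
  Token 4: 'jumps' -> NEW (unique so far: 4)
  Token 5: 'door' -> NEW (unique so far: 5)
  Token 6: 'quick' -> NEW (unique so far: 6)
  Token 7: 'after' -> NEW (unique so far: 7)
  Token 8: 'strange' -> duplicate (unique so far: 7)
  Token 9: 'garden' -> NEW (unique so far: 8)
  Token 10: 'closed' -> NEW (unique so far: 9)
  Token 11: 'outside' -> NEW (unique so far: 10)
  Token 12: 'slow' -> NEW (unique so far: 11)
Unique types: ('after', 'below', 'closed', 'door', 'garden', 'horse', 'jumps', 'outside', 'quick', 'slow', 'strange')
Vocabulary size: 11

11


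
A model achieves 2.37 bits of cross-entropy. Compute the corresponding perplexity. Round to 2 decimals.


Perplexity formula: PP = 2^H
H = 2.37
PP = 2^2.37
Decompose: 2^2.37 = 2^2 * 2^0.37
2^2 = 4, 2^0.37 ~ 1.2923528
PP ~ 4 * 1.2923528 = 5.1694112
Rounded to 2 decimals: 5.17

5.17


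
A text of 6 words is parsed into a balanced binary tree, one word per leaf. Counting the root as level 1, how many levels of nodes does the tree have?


In a balanced binary tree with n leaves the deepest leaf is ceil(log2(n)) edges below the root,
so counting node levels inclusive of root and leaves gives ceil(log2(n)) + 1 levels.
log2(6) = 2.5850
ceil(2.5850) = 3
levels = 3 + 1 = 4

4


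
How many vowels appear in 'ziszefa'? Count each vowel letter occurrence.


Scanning each character of 'ziszefa':
  Position 1: 'z' -> consonant (running count: 0)
  Position 2: 'i' -> vowel (running count: 1)
  Position 3: 's' -> consonant (running count: 1)
  Position 4: 'z' -> consonant (running count: 1)
  Position 5: 'e' -> vowel (running count: 2)
  Position 6: 'f' -> consonant (running count: 2)
  Position 7: 'a' -> vowel (running count: 3)
Total vowels: 3

3


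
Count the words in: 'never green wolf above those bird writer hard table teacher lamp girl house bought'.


Counting words by splitting on spaces:
  Word 1: 'never'
  Word 2: 'green'
  Word 3: 'wolf'
  Word 4: 'above'
  Word 5: 'those'
  Word 6: 'bird'
  Word 7: 'writer'
  Word 8: 'hard'
  Word 9: 'table'
  Word 10: 'teacher'
  Word 11: 'lamp'
  Word 12: 'girl'
  Word 13: 'house'
  Word 14: 'bought'
Total words: 14

14


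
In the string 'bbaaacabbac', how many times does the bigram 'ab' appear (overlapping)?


Scanning 'bbaaacabbac' for bigram 'ab':
  Position 0: 'bb' -> no
  Position 1: 'ba' -> no
  Position 2: 'aa' -> no
  Position 3: 'aa' -> no
  Position 4: 'ac' -> no
  Position 5: 'ca' -> no
  Position 6: 'ab' -> MATCH
  Position 7: 'bb' -> no
  Position 8: 'ba' -> no
  Position 9: 'ac' -> no
Total matches: 1

1


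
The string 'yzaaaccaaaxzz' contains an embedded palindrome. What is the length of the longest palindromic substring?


Scanning 'yzaaaccaaaxzz' for palindromic substrings.
Substring at positions 2-9: 'aaaccaaa'.
Check: reverse('aaaccaaa') = 'aaaccaaa' -> palindrome confirmed.
Neighbouring characters ('z' / 'x') break symmetry, so it cannot extend further.
No longer palindromic substring exists; longest length = 8

8


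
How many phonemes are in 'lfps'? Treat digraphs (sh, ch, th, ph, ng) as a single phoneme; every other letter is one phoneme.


Parsing 'lfps' greedily, digraphs first:
  'l' -> consonant phoneme (phonemes so far: 1)
  'f' -> consonant phoneme (phonemes so far: 2)
  'p' -> consonant phoneme (phonemes so far: 3)
  's' -> consonant phoneme (phonemes so far: 4)
Total phonemes: 4

4


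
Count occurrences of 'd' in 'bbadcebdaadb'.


Scanning 'bbadcebdaadb' for 'd':
  Position 3: 'd' -> MATCH (count: 1)
  Position 7: 'd' -> MATCH (count: 2)
  Position 10: 'd' -> MATCH (count: 3)
Total occurrences of 'd': 3

3


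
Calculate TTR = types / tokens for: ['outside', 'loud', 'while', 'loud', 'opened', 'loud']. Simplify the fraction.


Tokens: 6
Unique types: ('loud', 'opened', 'outside', 'while') = 4
TTR = 4/6
Simplify: divide both by 2 -> 2/3
TTR = 2/3

2/3


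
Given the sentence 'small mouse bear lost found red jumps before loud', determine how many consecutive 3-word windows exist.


Word trigrams from [9] words:
  Trigram 1: (small mouse bear)
  Trigram 2: (mouse bear lost)
  Trigram 3: (bear lost found)
  Trigram 4: (lost found red)
  Trigram 5: (found red jumps)
  Trigram 6: (red jumps before)
  Trigram 7: (jumps before loud)
Total word trigrams: 9 - 2 = 7

7


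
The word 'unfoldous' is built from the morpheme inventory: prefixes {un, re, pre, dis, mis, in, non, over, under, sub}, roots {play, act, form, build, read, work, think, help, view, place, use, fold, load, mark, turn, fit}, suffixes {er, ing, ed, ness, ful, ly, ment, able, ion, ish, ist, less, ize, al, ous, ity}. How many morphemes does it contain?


Segmenting 'unfoldous' against the inventory:
  'un' -> prefix (morpheme 1)
  'fold' -> root (morpheme 2)
  'ous' -> suffix (morpheme 3)
Total morphemes: 3

3


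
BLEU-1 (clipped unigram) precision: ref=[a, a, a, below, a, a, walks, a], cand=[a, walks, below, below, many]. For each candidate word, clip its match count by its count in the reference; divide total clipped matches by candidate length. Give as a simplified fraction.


Reference word counts: {'a': 6, 'below': 1, 'walks': 1}
Checking each candidate word (with clipping):
  'a' -> in reference (ref count 6, used 1/6) -> match (matches: 1)
  'walks' -> in reference (ref count 1, used 1/1) -> match (matches: 2)
  'below' -> in reference (ref count 1, used 1/1) -> match (matches: 3)
  'below' -> ref count 1 already used up (1/1) -> clipped, no match (matches: 3)
  'many' -> not in reference -> no match (matches: 3)
Clipped matches: 3, Candidate length: 5
Precision = 3/5

3/5


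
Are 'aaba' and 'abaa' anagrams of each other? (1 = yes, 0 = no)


Sort characters of 'aaba': 'aaab'
Sort characters of 'abaa': 'aaab'
Sorted forms match -> they ARE anagrams
Result: 1

1


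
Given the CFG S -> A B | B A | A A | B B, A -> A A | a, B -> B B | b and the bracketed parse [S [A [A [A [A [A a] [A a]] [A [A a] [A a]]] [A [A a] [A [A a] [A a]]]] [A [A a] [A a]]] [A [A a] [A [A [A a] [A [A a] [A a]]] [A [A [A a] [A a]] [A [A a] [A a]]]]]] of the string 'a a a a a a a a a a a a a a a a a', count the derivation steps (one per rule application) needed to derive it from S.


Every bracketed nonterminal node [X ...] in the tree is produced by exactly one rule application.
Reading the tree off as a leftmost derivation:
  Step 1: S  =>  A A   (applied S -> A A)
  Step 2: A A  =>  A A A   (applied A -> A A)
  Step 3: A A A  =>  A A A A   (applied A -> A A)
  Step 4: A A A A  =>  A A A A A   (applied A -> A A)
  Step 5: A A A A A  =>  A A A A A A   (applied A -> A A)
  Step 6: A A A A A A  =>  a A A A A A   (applied A -> a)
  Step 7: a A A A A A  =>  a a A A A A   (applied A -> a)
  Step 8: a a A A A A  =>  a a A A A A A   (applied A -> A A)
  Step 9: a a A A A A A  =>  a a a A A A A   (applied A -> a)
  Step 10: a a a A A A A  =>  a a a a A A A   (applied A -> a)
  Step 11: a a a a A A A  =>  a a a a A A A A   (applied A -> A A)
  Step 12: a a a a A A A A  =>  a a a a a A A A   (applied A -> a)
  Step 13: a a a a a A A A  =>  a a a a a A A A A   (applied A -> A A)
  Step 14: a a a a a A A A A  =>  a a a a a a A A A   (applied A -> a)
  Step 15: a a a a a a A A A  =>  a a a a a a a A A   (applied A -> a)
  Step 16: a a a a a a a A A  =>  a a a a a a a A A A   (applied A -> A A)
  Step 17: a a a a a a a A A A  =>  a a a a a a a a A A   (applied A -> a)
  Step 18: a a a a a a a a A A  =>  a a a a a a a a a A   (applied A -> a)
  Step 19: a a a a a a a a a A  =>  a a a a a a a a a A A   (applied A -> A A)
  Step 20: a a a a a a a a a A A  =>  a a a a a a a a a a A   (applied A -> a)
  Step 21: a a a a a a a a a a A  =>  a a a a a a a a a a A A   (applied A -> A A)
  Step 22: a a a a a a a a a a A A  =>  a a a a a a a a a a A A A   (applied A -> A A)
  Step 23: a a a a a a a a a a A A A  =>  a a a a a a a a a a a A A   (applied A -> a)
  Step 24: a a a a a a a a a a a A A  =>  a a a a a a a a a a a A A A   (applied A -> A A)
  Step 25: a a a a a a a a a a a A A A  =>  a a a a a a a a a a a a A A   (applied A -> a)
  Step 26: a a a a a a a a a a a a A A  =>  a a a a a a a a a a a a a A   (applied A -> a)
  Step 27: a a a a a a a a a a a a a A  =>  a a a a a a a a a a a a a A A   (applied A -> A A)
  Step 28: a a a a a a a a a a a a a A A  =>  a a a a a a a a a a a a a A A A   (applied A -> A A)
  Step 29: a a a a a a a a a a a a a A A A  =>  a a a a a a a a a a a a a a A A   (applied A -> a)
  Step 30: a a a a a a a a a a a a a a A A  =>  a a a a a a a a a a a a a a a A   (applied A -> a)
  Step 31: a a a a a a a a a a a a a a a A  =>  a a a a a a a a a a a a a a a A A   (applied A -> A A)
  Step 32: a a a a a a a a a a a a a a a A A  =>  a a a a a a a a a a a a a a a a A   (applied A -> a)
  Step 33: a a a a a a a a a a a a a a a a A  =>  a a a a a a a a a a a a a a a a a   (applied A -> a)
Final yield: a a a a a a a a a a a a a a a a a
Total rewrite steps: 33

33


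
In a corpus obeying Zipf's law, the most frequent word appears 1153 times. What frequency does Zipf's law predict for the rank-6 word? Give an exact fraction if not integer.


Zipf's law: freq(rank) = f1 / rank
f1 = 1153, rank = 6
freq = 1153 / 6
GCD(1153, 6) = 1
Simplified: 1153/6

1153/6


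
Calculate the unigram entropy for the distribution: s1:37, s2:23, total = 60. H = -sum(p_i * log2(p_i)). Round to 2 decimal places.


Computing entropy H = -sum(p_i * log2(p_i)):
  s1: p = 37/60 = 0.6167, -p*log2(p) = 0.4301
  s2: p = 23/60 = 0.3833, -p*log2(p) = 0.5303
H = sum of terms = 0.9604
Rounded to 2 decimals: 0.96

0.96


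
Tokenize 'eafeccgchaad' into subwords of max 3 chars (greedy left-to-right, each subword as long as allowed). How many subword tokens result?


'eafeccgchaad' has 12 characters.
Chunking with max size 3:
  Chunk 1: 'eaf' (positions 0-2)
  Chunk 2: 'ecc' (positions 3-5)
  Chunk 3: 'gch' (positions 6-8)
  Chunk 4: 'aad' (positions 9-11)
Total chunks: ceil(12 / 3) = 4

4


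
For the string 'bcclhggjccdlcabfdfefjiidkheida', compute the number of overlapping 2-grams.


String 'bcclhggjccdlcabfdfefjiidkheida' has length L = 30.
Number of overlapping n-grams = L - n + 1
Substituting: 30 - 2 + 1 = 29

29


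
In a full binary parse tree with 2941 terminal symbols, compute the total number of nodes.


Leaf nodes (terminals): 2941
Internal nodes = n - 1 = 2941 - 1 = 2940
Total = leaves + internal = 2941 + 2940 = 5881

5881


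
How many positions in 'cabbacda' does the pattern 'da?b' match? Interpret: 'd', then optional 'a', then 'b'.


Pattern: da?b means 'd', then optional 'a', then 'b'.
Scanning 'cabbacda' position-by-position:
  Pos 0: window 'cab' -> no
  Pos 1: window 'abb' -> no
  Pos 2: window 'bba' -> no
  Pos 3: window 'bac' -> no
  Pos 4: window 'acd' -> no
  Pos 5: window 'cda' -> no
  Pos 6: window 'da' -> no
  Pos 7: window 'a' -> no
Total matches: 0

0


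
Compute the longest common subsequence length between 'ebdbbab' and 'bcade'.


DP table for LCS of 'ebdbbab' and 'bcade':
       b  c  a  d  e
    0  0  0  0  0  0
  e 0  0  0  0  0  1
  b 0  1  1  1  1  1
  d 0  1  1  1  2  2
  b 0  1  1  1  2  2
  b 0  1  1  1  2  2
  a 0  1  1  2  2  2
  b 0  1  1  2  2  2
LCS: 'bd'
LCS length = 2

2


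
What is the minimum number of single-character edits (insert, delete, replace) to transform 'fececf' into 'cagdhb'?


Building DP table for s1='fececf' (len 6) and s2='cagdhb' (len 6):
       c  a  g  d  h  b
    0  1  2  3  4  5  6
  f 1  1  2  3  4  5  6
  e 2  2  2  3  4  5  6
  c 3  2  3  3  4  5  6
  e 4  3  3  4  4  5  6
  c 5  4  4  4  5  5  6
  f 6  5  5  5  5  6  6
Edit distance = dp[6][6] = 6

6


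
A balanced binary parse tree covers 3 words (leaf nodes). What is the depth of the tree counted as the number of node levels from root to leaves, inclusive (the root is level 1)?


In a balanced binary tree with n leaves the deepest leaf is ceil(log2(n)) edges below the root,
so counting node levels inclusive of root and leaves gives ceil(log2(n)) + 1 levels.
log2(3) = 1.5850
ceil(1.5850) = 2
levels = 2 + 1 = 3

3


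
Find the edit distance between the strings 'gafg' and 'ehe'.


Building DP table for s1='gafg' (len 4) and s2='ehe' (len 3):
       e  h  e
    0  1  2  3
  g 1  1  2  3
  a 2  2  2  3
  f 3  3  3  3
  g 4  4  4  4
Edit distance = dp[4][3] = 4

4


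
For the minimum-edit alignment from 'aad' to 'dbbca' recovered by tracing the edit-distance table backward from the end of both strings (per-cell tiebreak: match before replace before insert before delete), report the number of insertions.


Edit distance = 5. Backtracking from cell (3, 5) with preference match > replace > insert > delete,
then listing the resulting alignment 'aad' -> 'dbbca' left to right:
  Step 1: insert 'd' [insertion #1]
  Step 2: insert 'b' [insertion #2]
  Step 3: replace a->b
  Step 4: replace a->c
  Step 5: replace d->a
Total insertions: 2

2


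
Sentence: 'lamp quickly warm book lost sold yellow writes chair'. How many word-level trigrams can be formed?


Word trigrams from [9] words:
  Trigram 1: (lamp quickly warm)
  Trigram 2: (quickly warm book)
  Trigram 3: (warm book lost)
  Trigram 4: (book lost sold)
  Trigram 5: (lost sold yellow)
  Trigram 6: (sold yellow writes)
  Trigram 7: (yellow writes chair)
Total word trigrams: 9 - 2 = 7

7


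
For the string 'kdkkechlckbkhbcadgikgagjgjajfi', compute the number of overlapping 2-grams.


String 'kdkkechlckbkhbcadgikgagjgjajfi' has length L = 30.
Number of overlapping n-grams = L - n + 1
Substituting: 30 - 2 + 1 = 29

29


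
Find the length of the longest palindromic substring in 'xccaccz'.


Scanning 'xccaccz' for palindromic substrings.
Substring at positions 1-5: 'ccacc'.
Check: reverse('ccacc') = 'ccacc' -> palindrome confirmed.
Neighbouring characters ('x' / 'z') break symmetry, so it cannot extend further.
No longer palindromic substring exists; longest length = 5

5


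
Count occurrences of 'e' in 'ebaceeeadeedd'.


Scanning 'ebaceeeadeedd' for 'e':
  Position 0: 'e' -> MATCH (count: 1)
  Position 4: 'e' -> MATCH (count: 2)
  Position 5: 'e' -> MATCH (count: 3)
  Position 6: 'e' -> MATCH (count: 4)
  Position 9: 'e' -> MATCH (count: 5)
  Position 10: 'e' -> MATCH (count: 6)
Total occurrences of 'e': 6

6


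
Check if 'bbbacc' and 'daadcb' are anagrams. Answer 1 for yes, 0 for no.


Sort characters of 'bbbacc': 'abbbcc'
Sort characters of 'daadcb': 'aabcdd'
Sorted forms differ -> they are NOT anagrams
Result: 0

0


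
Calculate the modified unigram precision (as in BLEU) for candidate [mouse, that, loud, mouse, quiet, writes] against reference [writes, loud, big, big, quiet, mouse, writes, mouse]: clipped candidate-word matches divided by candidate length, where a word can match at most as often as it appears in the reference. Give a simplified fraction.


Reference word counts: {'big': 2, 'loud': 1, 'mouse': 2, 'quiet': 1, 'writes': 2}
Checking each candidate word (with clipping):
  'mouse' -> in reference (ref count 2, used 1/2) -> match (matches: 1)
  'that' -> not in reference -> no match (matches: 1)
  'loud' -> in reference (ref count 1, used 1/1) -> match (matches: 2)
  'mouse' -> in reference (ref count 2, used 2/2) -> match (matches: 3)
  'quiet' -> in reference (ref count 1, used 1/1) -> match (matches: 4)
  'writes' -> in reference (ref count 2, used 1/2) -> match (matches: 5)
Clipped matches: 5, Candidate length: 6
Precision = 5/6

5/6


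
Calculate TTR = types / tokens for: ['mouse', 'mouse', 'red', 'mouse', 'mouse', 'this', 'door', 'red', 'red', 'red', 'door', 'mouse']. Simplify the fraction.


Tokens: 12
Unique types: ('door', 'mouse', 'red', 'this') = 4
TTR = 4/12
Simplify: divide both by 4 -> 1/3
TTR = 1/3

1/3


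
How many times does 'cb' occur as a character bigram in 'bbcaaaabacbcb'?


Scanning 'bbcaaaabacbcb' for bigram 'cb':
  Position 0: 'bb' -> no
  Position 1: 'bc' -> no
  Position 2: 'ca' -> no
  Position 3: 'aa' -> no
  Position 4: 'aa' -> no
  Position 5: 'aa' -> no
  Position 6: 'ab' -> no
  Position 7: 'ba' -> no
  Position 8: 'ac' -> no
  Position 9: 'cb' -> MATCH
  Position 10: 'bc' -> no
  Position 11: 'cb' -> MATCH
Total matches: 2

2


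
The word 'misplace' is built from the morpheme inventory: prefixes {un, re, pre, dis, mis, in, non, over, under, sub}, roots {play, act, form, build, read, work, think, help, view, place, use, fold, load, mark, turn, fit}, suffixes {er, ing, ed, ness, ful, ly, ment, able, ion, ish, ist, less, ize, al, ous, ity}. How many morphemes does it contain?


Segmenting 'misplace' against the inventory:
  'mis' -> prefix (morpheme 1)
  'place' -> root (morpheme 2)
Total morphemes: 2

2


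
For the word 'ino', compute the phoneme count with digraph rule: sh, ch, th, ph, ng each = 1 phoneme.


Parsing 'ino' greedily, digraphs first:
  'i' -> vowel phoneme (phonemes so far: 1)
  'n' -> consonant phoneme (phonemes so far: 2)
  'o' -> vowel phoneme (phonemes so far: 3)
Total phonemes: 3

3


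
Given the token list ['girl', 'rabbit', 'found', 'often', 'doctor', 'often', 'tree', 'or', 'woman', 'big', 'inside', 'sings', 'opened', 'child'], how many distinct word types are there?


Listing all tokens and tracking unique types:
  Token 1: 'girl' -> NEW (unique so far: 1)
  Token 2: 'rabbit' -> NEW (unique so far: 2)
  Token 3: 'found' -> NEW (unique so far: 3)
  Token 4: 'often' -> NEW (unique so far: 4)
  Token 5: 'doctor' -> NEW (unique so far: 5)
  Token 6: 'often' -> duplicate (unique so far: 5)
  Token 7: 'tree' -> NEW (unique so far: 6)
  Token 8: 'or' -> NEW (unique so far: 7)
  Token 9: 'woman' -> NEW (unique so far: 8)
  Token 10: 'big' -> NEW (unique so far: 9)
  Token 11: 'inside' -> NEW (unique so far: 10)
  Token 12: 'sings' -> NEW (unique so far: 11)
  Token 13: 'opened' -> NEW (unique so far: 12)
  Token 14: 'child' -> NEW (unique so far: 13)
Unique types: ('big', 'child', 'doctor', 'found', 'girl', 'inside', 'often', 'opened', 'or', 'rabbit', 'sings', 'tree', 'woman')
Vocabulary size: 13

13


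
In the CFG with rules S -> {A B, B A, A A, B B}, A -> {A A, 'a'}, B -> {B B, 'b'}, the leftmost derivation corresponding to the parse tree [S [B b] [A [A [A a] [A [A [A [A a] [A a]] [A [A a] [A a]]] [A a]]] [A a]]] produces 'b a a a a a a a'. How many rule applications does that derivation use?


Every bracketed nonterminal node [X ...] in the tree is produced by exactly one rule application.
Reading the tree off as a leftmost derivation:
  Step 1: S  =>  B A   (applied S -> B A)
  Step 2: B A  =>  b A   (applied B -> b)
  Step 3: b A  =>  b A A   (applied A -> A A)
  Step 4: b A A  =>  b A A A   (applied A -> A A)
  Step 5: b A A A  =>  b a A A   (applied A -> a)
  Step 6: b a A A  =>  b a A A A   (applied A -> A A)
  Step 7: b a A A A  =>  b a A A A A   (applied A -> A A)
  Step 8: b a A A A A  =>  b a A A A A A   (applied A -> A A)
  Step 9: b a A A A A A  =>  b a a A A A A   (applied A -> a)
  Step 10: b a a A A A A  =>  b a a a A A A   (applied A -> a)
  Step 11: b a a a A A A  =>  b a a a A A A A   (applied A -> A A)
  Step 12: b a a a A A A A  =>  b a a a a A A A   (applied A -> a)
  Step 13: b a a a a A A A  =>  b a a a a a A A   (applied A -> a)
  Step 14: b a a a a a A A  =>  b a a a a a a A   (applied A -> a)
  Step 15: b a a a a a a A  =>  b a a a a a a a   (applied A -> a)
Final yield: b a a a a a a a
Total rewrite steps: 15

15


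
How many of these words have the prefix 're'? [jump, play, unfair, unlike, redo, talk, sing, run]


Checking each word for prefix 're':
  'jump' -> no (count: 0)
  'play' -> no (count: 0)
  'unfair' -> no (count: 0)
  'unlike' -> no (count: 0)
  'redo' -> YES, starts with 're' (count: 1)
  'talk' -> no (count: 1)
  'sing' -> no (count: 1)
  'run' -> no (count: 1)
Total with prefix 're': 1

1


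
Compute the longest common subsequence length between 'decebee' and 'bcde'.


DP table for LCS of 'decebee' and 'bcde':
       b  c  d  e
    0  0  0  0  0
  d 0  0  0  1  1
  e 0  0  0  1  2
  c 0  0  1  1  2
  e 0  0  1  1  2
  b 0  1  1  1  2
  e 0  1  1  1  2
  e 0  1  1  1  2
LCS: 'de'
LCS length = 2

2


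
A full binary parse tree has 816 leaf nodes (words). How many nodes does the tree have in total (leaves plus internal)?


Leaf nodes (terminals): 816
Internal nodes = n - 1 = 816 - 1 = 815
Total = leaves + internal = 816 + 815 = 1631

1631


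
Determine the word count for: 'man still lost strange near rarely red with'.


Counting words by splitting on spaces:
  Word 1: 'man'
  Word 2: 'still'
  Word 3: 'lost'
  Word 4: 'strange'
  Word 5: 'near'
  Word 6: 'rarely'
  Word 7: 'red'
  Word 8: 'with'
Total words: 8

8


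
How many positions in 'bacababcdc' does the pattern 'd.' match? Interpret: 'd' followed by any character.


Pattern: d. means 'd' followed by any character.
Scanning 'bacababcdc' position-by-position:
  Pos 0: window 'ba' -> no
  Pos 1: window 'ac' -> no
  Pos 2: window 'ca' -> no
  Pos 3: window 'ab' -> no
  Pos 4: window 'ba' -> no
  Pos 5: window 'ab' -> no
  Pos 6: window 'bc' -> no
  Pos 7: window 'cd' -> no
  Pos 8: window 'dc' -> MATCH
  Pos 9: window 'c' -> no
Total matches: 1

1


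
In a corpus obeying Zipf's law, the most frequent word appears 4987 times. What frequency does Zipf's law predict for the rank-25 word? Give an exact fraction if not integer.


Zipf's law: freq(rank) = f1 / rank
f1 = 4987, rank = 25
freq = 4987 / 25
GCD(4987, 25) = 1
Simplified: 4987/25

4987/25


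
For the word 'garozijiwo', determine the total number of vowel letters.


Scanning each character of 'garozijiwo':
  Position 1: 'g' -> consonant (running count: 0)
  Position 2: 'a' -> vowel (running count: 1)
  Position 3: 'r' -> consonant (running count: 1)
  Position 4: 'o' -> vowel (running count: 2)
  Position 5: 'z' -> consonant (running count: 2)
  Position 6: 'i' -> vowel (running count: 3)
  Position 7: 'j' -> consonant (running count: 3)
  Position 8: 'i' -> vowel (running count: 4)
  Position 9: 'w' -> consonant (running count: 4)
  Position 10: 'o' -> vowel (running count: 5)
Total vowels: 5

5


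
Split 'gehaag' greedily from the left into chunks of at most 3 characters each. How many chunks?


'gehaag' has 6 characters.
Chunking with max size 3:
  Chunk 1: 'geh' (positions 0-2)
  Chunk 2: 'aag' (positions 3-5)
Total chunks: ceil(6 / 3) = 2

2


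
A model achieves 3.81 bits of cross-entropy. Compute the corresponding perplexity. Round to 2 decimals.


Perplexity formula: PP = 2^H
H = 3.81
PP = 2^3.81
Decompose: 2^3.81 = 2^3 * 2^0.81
2^3 = 8, 2^0.81 ~ 1.7532114
PP ~ 8 * 1.7532114 = 14.0256912
Rounded to 2 decimals: 14.03

14.03


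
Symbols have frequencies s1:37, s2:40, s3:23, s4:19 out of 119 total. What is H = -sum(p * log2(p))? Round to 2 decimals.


Computing entropy H = -sum(p_i * log2(p_i)):
  s1: p = 37/119 = 0.3109, -p*log2(p) = 0.5240
  s2: p = 40/119 = 0.3361, -p*log2(p) = 0.5287
  s3: p = 23/119 = 0.1933, -p*log2(p) = 0.4583
  s4: p = 19/119 = 0.1597, -p*log2(p) = 0.4226
H = sum of terms = 1.9336
Rounded to 2 decimals: 1.93

1.93


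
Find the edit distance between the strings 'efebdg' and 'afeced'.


Building DP table for s1='efebdg' (len 6) and s2='afeced' (len 6):
       a  f  e  c  e  d
    0  1  2  3  4  5  6
  e 1  1  2  2  3  4  5
  f 2  2  1  2  3  4  5
  e 3  3  2  1  2  3  4
  b 4  4  3  2  2  3  4
  d 5  5  4  3  3  3  3
  g 6  6  5  4  4  4  4
Edit distance = dp[6][6] = 4

4


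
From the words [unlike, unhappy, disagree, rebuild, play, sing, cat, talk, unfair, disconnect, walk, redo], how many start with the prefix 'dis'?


Checking each word for prefix 'dis':
  'unlike' -> no (count: 0)
  'unhappy' -> no (count: 0)
  'disagree' -> YES, starts with 'dis' (count: 1)
  'rebuild' -> no (count: 1)
  'play' -> no (count: 1)
  'sing' -> no (count: 1)
  'cat' -> no (count: 1)
  'talk' -> no (count: 1)
  'unfair' -> no (count: 1)
  'disconnect' -> YES, starts with 'dis' (count: 2)
  'walk' -> no (count: 2)
  'redo' -> no (count: 2)
Total with prefix 'dis': 2

2


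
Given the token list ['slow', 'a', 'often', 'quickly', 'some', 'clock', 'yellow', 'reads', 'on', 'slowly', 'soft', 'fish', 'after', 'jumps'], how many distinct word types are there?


Listing all tokens and tracking unique types:
  Token 1: 'slow' -> NEW (unique so far: 1)
  Token 2: 'a' -> NEW (unique so far: 2)
  Token 3: 'often' -> NEW (unique so far: 3)
  Token 4: 'quickly' -> NEW (unique so far: 4)
  Token 5: 'some' -> NEW (unique so far: 5)
  Token 6: 'clock' -> NEW (unique so far: 6)
  Token 7: 'yellow' -> NEW (unique so far: 7)
  Token 8: 'reads' -> NEW (unique so far: 8)
  Token 9: 'on' -> NEW (unique so far: 9)
  Token 10: 'slowly' -> NEW (unique so far: 10)
  Token 11: 'soft' -> NEW (unique so far: 11)
  Token 12: 'fish' -> NEW (unique so far: 12)
  Token 13: 'after' -> NEW (unique so far: 13)
  Token 14: 'jumps' -> NEW (unique so far: 14)
Unique types: ('a', 'after', 'clock', 'fish', 'jumps', 'often', 'on', 'quickly', 'reads', 'slow', 'slowly', 'soft', 'some', 'yellow')
Vocabulary size: 14

14


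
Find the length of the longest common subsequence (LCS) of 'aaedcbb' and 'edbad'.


DP table for LCS of 'aaedcbb' and 'edbad':
       e  d  b  a  d
    0  0  0  0  0  0
  a 0  0  0  0  1  1
  a 0  0  0  0  1  1
  e 0  1  1  1  1  1
  d 0  1  2  2  2  2
  c 0  1  2  2  2  2
  b 0  1  2  3  3  3
  b 0  1  2  3  3  3
LCS: 'edb'
LCS length = 3

3


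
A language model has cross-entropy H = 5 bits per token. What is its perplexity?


Perplexity formula: PP = 2^H
H = 5
PP = 2^5
Steps: 2^1 = 2, 2^2 = 4, 2^3 = 8, 2^4 = 16, 2^5 = 32
PP = 32

32


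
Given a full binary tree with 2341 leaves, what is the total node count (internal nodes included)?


Leaf nodes (terminals): 2341
Internal nodes = n - 1 = 2341 - 1 = 2340
Total = leaves + internal = 2341 + 2340 = 4681

4681


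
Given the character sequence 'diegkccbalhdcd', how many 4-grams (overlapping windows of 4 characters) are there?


String 'diegkccbalhdcd' has length L = 14.
Number of overlapping n-grams = L - n + 1
Substituting: 14 - 4 + 1 = 11

11


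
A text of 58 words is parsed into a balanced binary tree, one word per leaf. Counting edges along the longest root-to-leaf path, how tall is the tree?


In a balanced binary tree with n leaves the deepest leaf is ceil(log2(n)) edges below the root.
log2(58) = 5.8580
ceil(5.8580) = 6
height (edges) = 6

6


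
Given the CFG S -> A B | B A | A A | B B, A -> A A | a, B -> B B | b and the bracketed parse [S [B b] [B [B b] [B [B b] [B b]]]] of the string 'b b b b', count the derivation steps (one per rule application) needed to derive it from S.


Every bracketed nonterminal node [X ...] in the tree is produced by exactly one rule application.
Reading the tree off as a leftmost derivation:
  Step 1: S  =>  B B   (applied S -> B B)
  Step 2: B B  =>  b B   (applied B -> b)
  Step 3: b B  =>  b B B   (applied B -> B B)
  Step 4: b B B  =>  b b B   (applied B -> b)
  Step 5: b b B  =>  b b B B   (applied B -> B B)
  Step 6: b b B B  =>  b b b B   (applied B -> b)
  Step 7: b b b B  =>  b b b b   (applied B -> b)
Final yield: b b b b
Total rewrite steps: 7

7


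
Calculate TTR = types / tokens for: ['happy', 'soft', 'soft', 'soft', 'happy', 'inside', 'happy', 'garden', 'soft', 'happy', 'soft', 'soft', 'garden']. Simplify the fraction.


Tokens: 13
Unique types: ('garden', 'happy', 'inside', 'soft') = 4
TTR = 4/13
Already in lowest terms.

4/13


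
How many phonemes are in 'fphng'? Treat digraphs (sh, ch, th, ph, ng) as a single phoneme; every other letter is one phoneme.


Parsing 'fphng' greedily, digraphs first:
  'f' -> consonant phoneme (phonemes so far: 1)
  'ph' -> digraph (1 consonant phoneme) (phonemes so far: 2)
  'ng' -> digraph (1 consonant phoneme) (phonemes so far: 3)
Total phonemes: 3

3
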